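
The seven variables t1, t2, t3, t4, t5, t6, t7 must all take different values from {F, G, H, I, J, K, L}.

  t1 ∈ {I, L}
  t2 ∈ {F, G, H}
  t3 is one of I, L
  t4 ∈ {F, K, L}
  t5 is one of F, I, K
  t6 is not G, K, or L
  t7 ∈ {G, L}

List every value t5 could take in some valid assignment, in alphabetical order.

F, K

The 7 variables together cover exactly {F, G, H, I, J, K, L} — 7 values for 7 variables — and J appears only in t6's list, so t6 = J.
Among the 6 still-open variables, H fits only t2 (and all 6 values in {F, G, H, I, K, L} must be used), so t2 = H.
The 5 still-open variables draw from only 5 values {F, G, I, K, L}, so each is used; only t7 can be G, hence t7 = G.
The 2 variables t1 and t3 are confined to {I, L}, which locks those values in; drop them from t4, t5.
No further eliminations apply; t5 can still be any of F, K.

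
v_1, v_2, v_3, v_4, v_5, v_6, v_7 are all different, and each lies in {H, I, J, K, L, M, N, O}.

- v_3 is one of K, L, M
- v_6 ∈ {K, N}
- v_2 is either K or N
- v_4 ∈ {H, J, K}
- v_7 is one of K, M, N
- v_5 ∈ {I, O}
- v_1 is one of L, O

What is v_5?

v_2 and v_6 between them cover only {K, N} — a naked pair. Remove those values from v_3, v_4, v_7.
That leaves v_7 = M. Strike M from v_3.
v_3's domain is down to {L}, so v_3 = L. So v_1 can't be L.
That leaves v_1 = O. So v_5 can't be O.
So v_5 = I.

I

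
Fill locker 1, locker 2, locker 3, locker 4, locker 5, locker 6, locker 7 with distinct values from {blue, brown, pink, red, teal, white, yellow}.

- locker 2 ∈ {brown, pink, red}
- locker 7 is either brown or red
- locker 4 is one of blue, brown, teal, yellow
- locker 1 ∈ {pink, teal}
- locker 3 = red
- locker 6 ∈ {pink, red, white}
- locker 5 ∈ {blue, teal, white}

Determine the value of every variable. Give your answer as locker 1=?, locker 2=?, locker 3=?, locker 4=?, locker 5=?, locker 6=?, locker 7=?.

locker 3's domain is down to {red}, so locker 3 = red. Eliminate red elsewhere: locker 2, locker 6, locker 7.
locker 7's domain is down to {brown}, so locker 7 = brown. Eliminate brown elsewhere: locker 2, locker 4.
locker 2 must be pink (only option left). Eliminate pink elsewhere: locker 1, locker 6.
locker 6 has just one choice, so locker 6 = white. Eliminate white elsewhere: locker 5.
locker 1's domain is down to {teal}, so locker 1 = teal. Eliminate teal elsewhere: locker 4, locker 5.
locker 5 must be blue (only option left). Strike blue from locker 4.
locker 4 has just one choice, so locker 4 = yellow.

locker 1=teal, locker 2=pink, locker 3=red, locker 4=yellow, locker 5=blue, locker 6=white, locker 7=brown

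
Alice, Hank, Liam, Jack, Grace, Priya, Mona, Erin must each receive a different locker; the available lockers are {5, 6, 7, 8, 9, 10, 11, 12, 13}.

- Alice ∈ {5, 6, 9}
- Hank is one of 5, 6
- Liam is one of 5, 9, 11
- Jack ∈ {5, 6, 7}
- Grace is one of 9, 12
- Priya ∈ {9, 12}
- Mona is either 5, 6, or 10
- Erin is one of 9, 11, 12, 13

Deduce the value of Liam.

11

The 8 variables draw from only 8 values {5, 6, 7, 9, 10, 11, 12, 13}, so each is used; only Jack can be 7, hence Jack = 7.
The 7 still-open variables together cover exactly {5, 6, 9, 10, 11, 12, 13} — 7 values for 7 variables — and 10 appears only in Mona's list, so Mona = 10.
Among the 6 still-open variables, 13 fits only Erin (and all 6 values in {5, 6, 9, 11, 12, 13} must be used), so Erin = 13.
Among the 5 still-open variables, 11 fits only Liam (and all 5 values in {5, 6, 9, 11, 12} must be used), so Liam = 11.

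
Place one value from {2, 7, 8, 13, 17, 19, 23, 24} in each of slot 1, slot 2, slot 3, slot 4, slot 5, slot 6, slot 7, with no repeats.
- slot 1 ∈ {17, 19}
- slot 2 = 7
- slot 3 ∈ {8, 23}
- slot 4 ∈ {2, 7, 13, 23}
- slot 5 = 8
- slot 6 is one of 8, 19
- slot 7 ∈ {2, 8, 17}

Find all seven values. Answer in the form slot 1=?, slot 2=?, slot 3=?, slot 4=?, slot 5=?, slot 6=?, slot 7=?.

slot 1=17, slot 2=7, slot 3=23, slot 4=13, slot 5=8, slot 6=19, slot 7=2

slot 2 must be 7 (only option left). Strike 7 from slot 4.
That leaves slot 5 = 8. Eliminate 8 elsewhere: slot 3, slot 6, slot 7.
That leaves slot 6 = 19. Strike 19 from slot 1.
slot 1 must be 17 (only option left). Remove 17 from slot 7.
That leaves slot 3 = 23. So slot 4 can't be 23.
slot 7's domain is down to {2}, so slot 7 = 2. Eliminate 2 elsewhere: slot 4.
slot 4 has just one choice, so slot 4 = 13.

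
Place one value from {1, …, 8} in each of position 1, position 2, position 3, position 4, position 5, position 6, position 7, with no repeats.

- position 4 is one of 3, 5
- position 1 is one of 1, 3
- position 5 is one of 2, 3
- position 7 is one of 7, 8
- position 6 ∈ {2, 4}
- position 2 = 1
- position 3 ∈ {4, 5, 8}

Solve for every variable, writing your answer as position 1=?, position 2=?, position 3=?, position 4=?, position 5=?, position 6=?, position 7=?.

position 1=3, position 2=1, position 3=8, position 4=5, position 5=2, position 6=4, position 7=7

position 2 has just one choice, so position 2 = 1. So position 1 can't be 1.
That leaves position 1 = 3. Strike 3 from position 4, position 5.
position 4's domain is down to {5}, so position 4 = 5. Eliminate 5 elsewhere: position 3.
That leaves position 5 = 2. So position 6 can't be 2.
position 6 must be 4 (only option left). Eliminate 4 elsewhere: position 3.
position 3's domain is down to {8}, so position 3 = 8. Eliminate 8 elsewhere: position 7.
position 7's domain is down to {7}, so position 7 = 7.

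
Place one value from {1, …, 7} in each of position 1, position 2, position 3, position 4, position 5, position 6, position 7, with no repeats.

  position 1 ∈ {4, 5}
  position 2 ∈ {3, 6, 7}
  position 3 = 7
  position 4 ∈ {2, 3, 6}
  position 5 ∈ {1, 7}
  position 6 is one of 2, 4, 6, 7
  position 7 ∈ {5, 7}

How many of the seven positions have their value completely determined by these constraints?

position 3's domain is down to {7}, so position 3 = 7. So position 2, position 5, position 6, position 7 can't be 7.
position 5 has just one choice, so position 5 = 1.
position 7 must be 5 (only option left). Remove 5 from position 1.
position 1 has just one choice, so position 1 = 4. Remove 4 from position 6.
Determined: position 1=4, position 3=7, position 5=1, position 7=5. The other positions each still have more than one consistent value. That makes 4.

4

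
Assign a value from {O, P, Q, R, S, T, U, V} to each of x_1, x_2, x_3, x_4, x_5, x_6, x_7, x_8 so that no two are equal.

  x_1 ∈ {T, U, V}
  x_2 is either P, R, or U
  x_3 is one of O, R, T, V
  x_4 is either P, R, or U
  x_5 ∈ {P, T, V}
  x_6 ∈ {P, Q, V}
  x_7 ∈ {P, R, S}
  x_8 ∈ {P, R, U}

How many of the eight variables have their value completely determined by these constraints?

The 8 variables together cover exactly {O, P, Q, R, S, T, U, V} — 8 values for 8 variables — and O appears only in x_3's list, so x_3 = O.
The 7 still-open variables draw from only 7 values {P, Q, R, S, T, U, V}, so each is used; only x_6 can be Q, hence x_6 = Q.
Among the 6 still-open variables, S fits only x_7 (and all 6 values in {P, R, S, T, U, V} must be used), so x_7 = S.
The 3 variables x_2, x_4, x_8 are confined to {P, R, U}, which locks those values in; drop them from x_1, x_5.
Determined: x_3=O, x_6=Q, x_7=S. The other variables each still have more than one consistent value. That makes 3.

3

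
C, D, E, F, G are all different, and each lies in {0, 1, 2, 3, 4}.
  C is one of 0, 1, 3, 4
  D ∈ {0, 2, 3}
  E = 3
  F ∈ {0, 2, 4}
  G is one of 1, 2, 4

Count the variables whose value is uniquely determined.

E must be 3 (only option left). Strike 3 from C, D.
Determined: E=3. The other variables each still have more than one consistent value. That makes 1.

1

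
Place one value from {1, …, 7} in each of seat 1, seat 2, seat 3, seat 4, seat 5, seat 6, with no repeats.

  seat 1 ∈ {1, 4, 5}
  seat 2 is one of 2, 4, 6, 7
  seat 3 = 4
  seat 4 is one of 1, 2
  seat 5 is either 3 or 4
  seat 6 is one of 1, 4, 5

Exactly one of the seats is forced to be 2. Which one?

seat 4

seat 3 must be 4 (only option left). Remove 4 from seat 1, seat 2, seat 5, seat 6.
That leaves seat 5 = 3.
seat 1 and seat 6 share exactly the 2 values {1, 5}; by pigeonhole those values go to them, so strike 1, 5 from seat 4.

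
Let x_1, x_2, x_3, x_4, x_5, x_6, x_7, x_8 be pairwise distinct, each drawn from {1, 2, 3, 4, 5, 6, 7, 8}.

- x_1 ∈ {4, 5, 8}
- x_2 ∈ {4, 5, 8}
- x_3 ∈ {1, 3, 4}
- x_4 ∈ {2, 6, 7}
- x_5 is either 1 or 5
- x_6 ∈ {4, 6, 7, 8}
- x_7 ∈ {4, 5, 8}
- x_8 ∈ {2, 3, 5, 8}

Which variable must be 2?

x_1, x_2, x_7 share exactly the 3 values {4, 5, 8}; by pigeonhole those values go to them, so strike 4, 5, 8 from x_3, x_5, x_6, x_8.
x_5 has just one choice, so x_5 = 1. Strike 1 from x_3.
x_3 has just one choice, so x_3 = 3. Strike 3 from x_8.
So 2 goes to x_8.

x_8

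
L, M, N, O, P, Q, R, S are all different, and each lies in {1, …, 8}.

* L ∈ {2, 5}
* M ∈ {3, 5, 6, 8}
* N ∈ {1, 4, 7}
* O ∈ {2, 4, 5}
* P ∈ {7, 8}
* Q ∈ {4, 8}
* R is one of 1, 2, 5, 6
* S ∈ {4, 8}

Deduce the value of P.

Among the 8 variables, 3 fits only M (and all 8 values in {1, 2, 3, 4, 5, 6, 7, 8} must be used), so M = 3.
The 7 still-open variables draw from only 7 values {1, 2, 4, 5, 6, 7, 8}, so each is used; only R can be 6, hence R = 6.
The 6 still-open variables together cover exactly {1, 2, 4, 5, 7, 8} — 6 values for 6 variables — and 1 appears only in N's list, so N = 1.
The 5 still-open variables together cover exactly {2, 4, 5, 7, 8} — 5 values for 5 variables — and 7 appears only in P's list, so P = 7.

7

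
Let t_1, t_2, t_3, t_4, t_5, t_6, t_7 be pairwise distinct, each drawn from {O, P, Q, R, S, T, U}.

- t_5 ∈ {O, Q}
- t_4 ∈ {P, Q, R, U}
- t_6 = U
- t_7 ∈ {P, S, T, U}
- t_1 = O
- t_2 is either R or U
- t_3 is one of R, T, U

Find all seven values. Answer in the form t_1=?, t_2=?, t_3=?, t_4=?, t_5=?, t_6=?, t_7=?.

t_1=O, t_2=R, t_3=T, t_4=P, t_5=Q, t_6=U, t_7=S

t_1 must be O (only option left). Strike O from t_5.
t_5 must be Q (only option left). So t_4 can't be Q.
t_6's domain is down to {U}, so t_6 = U. Remove U from t_2, t_3, t_4, t_7.
t_2 has just one choice, so t_2 = R. So t_3, t_4 can't be R.
t_3 has just one choice, so t_3 = T. So t_7 can't be T.
t_4 has just one choice, so t_4 = P. So t_7 can't be P.
t_7 must be S (only option left).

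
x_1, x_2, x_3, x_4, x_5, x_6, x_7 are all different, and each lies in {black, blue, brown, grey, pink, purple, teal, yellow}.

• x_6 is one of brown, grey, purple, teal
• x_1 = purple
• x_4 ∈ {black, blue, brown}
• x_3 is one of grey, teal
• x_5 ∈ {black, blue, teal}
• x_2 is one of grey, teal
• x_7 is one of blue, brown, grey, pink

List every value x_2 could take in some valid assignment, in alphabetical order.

grey, teal

x_1 must be purple (only option left). Eliminate purple elsewhere: x_6.
Among the 6 still-open variables, pink fits only x_7 (and all 6 values in {black, blue, brown, grey, pink, teal} must be used), so x_7 = pink.
The 2 variables x_2 and x_3 are confined to {grey, teal}, which locks those values in; drop them from x_5, x_6.
x_6's domain is down to {brown}, so x_6 = brown. Remove brown from x_4.
No further eliminations apply; x_2 can still be any of grey, teal.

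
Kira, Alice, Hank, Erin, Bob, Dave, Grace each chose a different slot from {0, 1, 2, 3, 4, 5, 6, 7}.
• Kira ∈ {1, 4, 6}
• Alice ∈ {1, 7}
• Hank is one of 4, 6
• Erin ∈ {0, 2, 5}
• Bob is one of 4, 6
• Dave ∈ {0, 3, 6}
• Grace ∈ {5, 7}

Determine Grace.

5

Hank and Bob between them cover only {4, 6} — a naked pair. Remove those values from Kira, Dave.
Kira's domain is down to {1}, so Kira = 1. Strike 1 from Alice.
Alice's domain is down to {7}, so Alice = 7. Remove 7 from Grace.
So Grace = 5.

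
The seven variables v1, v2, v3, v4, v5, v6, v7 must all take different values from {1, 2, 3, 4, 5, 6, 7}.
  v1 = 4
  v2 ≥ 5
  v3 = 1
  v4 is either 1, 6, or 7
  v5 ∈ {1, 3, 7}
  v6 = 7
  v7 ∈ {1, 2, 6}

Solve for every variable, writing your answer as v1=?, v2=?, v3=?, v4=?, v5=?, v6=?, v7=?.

v1=4, v2=5, v3=1, v4=6, v5=3, v6=7, v7=2

v1 has just one choice, so v1 = 4.
That leaves v3 = 1. Remove 1 from v4, v5, v7.
That leaves v6 = 7. So v2, v4, v5 can't be 7.
v4's domain is down to {6}, so v4 = 6. Remove 6 from v2, v7.
v5 has just one choice, so v5 = 3.
v7 must be 2 (only option left).
That leaves v2 = 5.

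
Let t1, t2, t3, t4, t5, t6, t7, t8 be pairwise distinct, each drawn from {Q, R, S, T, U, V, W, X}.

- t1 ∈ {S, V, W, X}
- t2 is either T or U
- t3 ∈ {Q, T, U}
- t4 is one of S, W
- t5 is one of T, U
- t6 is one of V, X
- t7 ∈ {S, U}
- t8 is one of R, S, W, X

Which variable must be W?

t4

Among the 8 variables, Q fits only t3 (and all 8 values in {Q, R, S, T, U, V, W, X} must be used), so t3 = Q.
The 7 still-open variables draw from only 7 values {R, S, T, U, V, W, X}, so each is used; only t8 can be R, hence t8 = R.
t2 and t5 between them cover only {T, U} — a naked pair. Remove those values from t7.
t7's domain is down to {S}, so t7 = S. Remove S from t1, t4.
So W goes to t4.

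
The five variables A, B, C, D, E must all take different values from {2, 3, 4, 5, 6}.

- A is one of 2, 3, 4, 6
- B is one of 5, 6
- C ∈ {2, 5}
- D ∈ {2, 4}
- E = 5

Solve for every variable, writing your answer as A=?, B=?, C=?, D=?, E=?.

E's domain is down to {5}, so E = 5. Strike 5 from B, C.
That leaves B = 6. Strike 6 from A.
C's domain is down to {2}, so C = 2. So A, D can't be 2.
D has just one choice, so D = 4. Strike 4 from A.
That leaves A = 3.

A=3, B=6, C=2, D=4, E=5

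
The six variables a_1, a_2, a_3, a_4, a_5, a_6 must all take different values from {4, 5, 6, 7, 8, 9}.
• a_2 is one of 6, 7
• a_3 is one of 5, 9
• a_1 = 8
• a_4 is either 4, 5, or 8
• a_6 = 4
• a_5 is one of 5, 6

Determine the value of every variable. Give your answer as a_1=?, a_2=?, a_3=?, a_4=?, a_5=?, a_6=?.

a_1 must be 8 (only option left). Remove 8 from a_4.
a_6 has just one choice, so a_6 = 4. Strike 4 from a_4.
a_4 has just one choice, so a_4 = 5. Remove 5 from a_3, a_5.
a_5 must be 6 (only option left). Eliminate 6 elsewhere: a_2.
That leaves a_2 = 7.
a_3 must be 9 (only option left).

a_1=8, a_2=7, a_3=9, a_4=5, a_5=6, a_6=4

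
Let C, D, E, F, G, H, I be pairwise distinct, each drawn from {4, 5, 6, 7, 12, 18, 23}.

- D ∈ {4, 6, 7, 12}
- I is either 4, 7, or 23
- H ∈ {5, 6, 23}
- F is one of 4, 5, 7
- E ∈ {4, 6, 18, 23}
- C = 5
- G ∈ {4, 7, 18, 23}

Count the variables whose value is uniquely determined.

C's domain is down to {5}, so C = 5. Strike 5 from F, H.
The 6 still-open variables draw from only 6 values {4, 6, 7, 12, 18, 23}, so each is used; only D can be 12, hence D = 12.
Determined: C=5, D=12. The other variables each still have more than one consistent value. That makes 2.

2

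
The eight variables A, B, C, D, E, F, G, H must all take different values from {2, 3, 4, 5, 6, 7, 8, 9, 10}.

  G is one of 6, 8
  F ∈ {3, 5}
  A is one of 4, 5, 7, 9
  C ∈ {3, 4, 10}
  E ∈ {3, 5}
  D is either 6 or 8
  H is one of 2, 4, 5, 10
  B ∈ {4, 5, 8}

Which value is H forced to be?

2

D and G share exactly the 2 values {6, 8}; by pigeonhole those values go to them, so strike 6, 8 from B.
E and F share exactly the 2 values {3, 5}; by pigeonhole those values go to them, so strike 3, 5 from A, B, C, H.
B must be 4 (only option left). So A, C, H can't be 4.
C's domain is down to {10}, so C = 10. Strike 10 from H.
So H = 2.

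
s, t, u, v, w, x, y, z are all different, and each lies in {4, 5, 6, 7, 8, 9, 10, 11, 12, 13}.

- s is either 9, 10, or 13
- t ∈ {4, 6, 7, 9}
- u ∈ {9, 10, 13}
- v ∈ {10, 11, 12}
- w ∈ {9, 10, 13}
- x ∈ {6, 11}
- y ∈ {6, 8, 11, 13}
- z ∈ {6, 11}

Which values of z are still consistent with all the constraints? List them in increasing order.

6, 11

x and z share exactly the 2 values {6, 11}; by pigeonhole those values go to them, so strike 6, 11 from t, v, y.
s, u, w share exactly the 3 values {9, 10, 13}; by pigeonhole those values go to them, so strike 9, 10, 13 from t, v, y.
v's domain is down to {12}, so v = 12.
y has just one choice, so y = 8.
No further eliminations apply; z can still be any of 6, 11.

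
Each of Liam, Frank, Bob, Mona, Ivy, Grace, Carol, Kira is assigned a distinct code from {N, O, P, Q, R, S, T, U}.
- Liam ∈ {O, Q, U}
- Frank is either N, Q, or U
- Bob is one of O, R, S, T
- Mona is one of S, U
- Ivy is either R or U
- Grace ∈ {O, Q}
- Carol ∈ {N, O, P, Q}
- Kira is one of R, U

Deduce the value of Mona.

The 8 variables together cover exactly {N, O, P, Q, R, S, T, U} — 8 values for 8 variables — and P appears only in Carol's list, so Carol = P.
Among the 7 still-open variables, N fits only Frank (and all 7 values in {N, O, Q, R, S, T, U} must be used), so Frank = N.
The 6 still-open variables together cover exactly {O, Q, R, S, T, U} — 6 values for 6 variables — and T appears only in Bob's list, so Bob = T.
The 5 still-open variables draw from only 5 values {O, Q, R, S, U}, so each is used; only Mona can be S, hence Mona = S.

S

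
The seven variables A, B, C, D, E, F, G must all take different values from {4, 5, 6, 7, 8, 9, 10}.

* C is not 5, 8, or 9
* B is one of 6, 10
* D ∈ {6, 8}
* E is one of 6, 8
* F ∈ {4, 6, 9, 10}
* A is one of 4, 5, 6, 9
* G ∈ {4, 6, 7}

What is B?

The 7 variables together cover exactly {4, 5, 6, 7, 8, 9, 10} — 7 values for 7 variables — and 5 appears only in A's list, so A = 5.
The 6 still-open variables together cover exactly {4, 6, 7, 8, 9, 10} — 6 values for 6 variables — and 9 appears only in F's list, so F = 9.
The 2 variables D and E are confined to {6, 8}, which locks those values in; drop them from B, C, G.
So B = 10.

10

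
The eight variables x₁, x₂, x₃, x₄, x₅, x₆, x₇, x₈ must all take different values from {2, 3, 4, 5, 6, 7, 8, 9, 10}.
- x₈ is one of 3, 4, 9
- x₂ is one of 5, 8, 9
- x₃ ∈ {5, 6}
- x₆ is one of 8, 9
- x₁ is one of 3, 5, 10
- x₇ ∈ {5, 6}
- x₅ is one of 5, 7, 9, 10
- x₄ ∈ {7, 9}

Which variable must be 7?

x₄

The 8 variables draw from only 8 values {3, 4, 5, 6, 7, 8, 9, 10}, so each is used; only x₈ can be 4, hence x₈ = 4.
The 7 still-open variables draw from only 7 values {3, 5, 6, 7, 8, 9, 10}, so each is used; only x₁ can be 3, hence x₁ = 3.
The 6 still-open variables draw from only 6 values {5, 6, 7, 8, 9, 10}, so each is used; only x₅ can be 10, hence x₅ = 10.
Among the 5 still-open variables, 7 fits only x₄ (and all 5 values in {5, 6, 7, 8, 9} must be used), so x₄ = 7.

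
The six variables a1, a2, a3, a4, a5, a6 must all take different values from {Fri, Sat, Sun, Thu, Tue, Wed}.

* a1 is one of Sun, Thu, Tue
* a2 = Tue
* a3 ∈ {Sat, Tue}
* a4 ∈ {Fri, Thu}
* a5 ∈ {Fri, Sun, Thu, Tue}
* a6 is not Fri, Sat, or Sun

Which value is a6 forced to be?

Wed

a2 must be Tue (only option left). Remove Tue from a1, a3, a5, a6.
a3's domain is down to {Sat}, so a3 = Sat.
Among the 4 still-open variables, Wed fits only a6 (and all 4 values in {Fri, Sun, Thu, Wed} must be used), so a6 = Wed.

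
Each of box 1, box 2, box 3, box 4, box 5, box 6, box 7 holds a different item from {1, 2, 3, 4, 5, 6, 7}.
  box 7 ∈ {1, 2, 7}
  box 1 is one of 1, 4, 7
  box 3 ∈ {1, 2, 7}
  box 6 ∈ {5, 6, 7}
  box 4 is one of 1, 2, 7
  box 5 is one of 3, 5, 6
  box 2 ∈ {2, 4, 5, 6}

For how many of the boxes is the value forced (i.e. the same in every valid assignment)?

2

The 7 variables together cover exactly {1, 2, 3, 4, 5, 6, 7} — 7 values for 7 variables — and 3 appears only in box 5's list, so box 5 = 3.
box 3, box 4, box 7 between them cover only {1, 2, 7} — a naked triple. Remove those values from box 1, box 2, box 6.
That leaves box 1 = 4. So box 2 can't be 4.
Determined: box 1=4, box 5=3. The other boxes each still have more than one consistent value. That makes 2.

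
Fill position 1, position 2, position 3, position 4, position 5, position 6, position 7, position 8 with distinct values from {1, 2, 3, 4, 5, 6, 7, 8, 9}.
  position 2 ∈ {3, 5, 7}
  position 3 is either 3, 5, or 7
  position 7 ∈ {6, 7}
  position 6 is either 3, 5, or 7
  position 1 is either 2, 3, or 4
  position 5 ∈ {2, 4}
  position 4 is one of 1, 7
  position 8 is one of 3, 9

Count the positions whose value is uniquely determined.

3

The 8 variables draw from only 8 values {1, 2, 3, 4, 5, 6, 7, 9}, so each is used; only position 4 can be 1, hence position 4 = 1.
The 7 still-open variables draw from only 7 values {2, 3, 4, 5, 6, 7, 9}, so each is used; only position 7 can be 6, hence position 7 = 6.
The 6 still-open variables draw from only 6 values {2, 3, 4, 5, 7, 9}, so each is used; only position 8 can be 9, hence position 8 = 9.
position 2, position 3, position 6 share exactly the 3 values {3, 5, 7}; by pigeonhole those values go to them, so strike 3, 5, 7 from position 1.
Determined: position 4=1, position 7=6, position 8=9. The other positions each still have more than one consistent value. That makes 3.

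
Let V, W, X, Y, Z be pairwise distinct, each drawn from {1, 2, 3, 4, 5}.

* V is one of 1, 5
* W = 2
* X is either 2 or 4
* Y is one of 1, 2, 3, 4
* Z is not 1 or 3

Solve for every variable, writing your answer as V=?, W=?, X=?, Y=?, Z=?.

V=1, W=2, X=4, Y=3, Z=5

W's domain is down to {2}, so W = 2. Eliminate 2 elsewhere: X, Y, Z.
X has just one choice, so X = 4. Strike 4 from Y, Z.
That leaves Z = 5. Strike 5 from V.
V has just one choice, so V = 1. Strike 1 from Y.
Y must be 3 (only option left).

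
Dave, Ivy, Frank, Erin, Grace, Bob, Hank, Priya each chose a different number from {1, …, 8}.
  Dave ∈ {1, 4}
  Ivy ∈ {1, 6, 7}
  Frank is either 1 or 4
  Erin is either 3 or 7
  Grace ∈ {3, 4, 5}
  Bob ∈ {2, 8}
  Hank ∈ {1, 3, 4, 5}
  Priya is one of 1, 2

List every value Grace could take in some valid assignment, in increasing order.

3, 5

Among the 8 variables, 6 fits only Ivy (and all 8 values in {1, 2, 3, 4, 5, 6, 7, 8} must be used), so Ivy = 6.
Among the 7 still-open variables, 7 fits only Erin (and all 7 values in {1, 2, 3, 4, 5, 7, 8} must be used), so Erin = 7.
The 6 still-open variables together cover exactly {1, 2, 3, 4, 5, 8} — 6 values for 6 variables — and 8 appears only in Bob's list, so Bob = 8.
Among the 5 still-open variables, 2 fits only Priya (and all 5 values in {1, 2, 3, 4, 5} must be used), so Priya = 2.
The 2 variables Dave and Frank are confined to {1, 4}, which locks those values in; drop them from Grace, Hank.
No further eliminations apply; Grace can still be any of 3, 5.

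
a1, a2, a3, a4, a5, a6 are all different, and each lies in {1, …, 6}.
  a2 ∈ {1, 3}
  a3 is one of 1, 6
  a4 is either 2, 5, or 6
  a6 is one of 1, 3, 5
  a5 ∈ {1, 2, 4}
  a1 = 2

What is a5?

4

a1 must be 2 (only option left). Remove 2 from a4, a5.
The 5 still-open variables draw from only 5 values {1, 3, 4, 5, 6}, so each is used; only a5 can be 4, hence a5 = 4.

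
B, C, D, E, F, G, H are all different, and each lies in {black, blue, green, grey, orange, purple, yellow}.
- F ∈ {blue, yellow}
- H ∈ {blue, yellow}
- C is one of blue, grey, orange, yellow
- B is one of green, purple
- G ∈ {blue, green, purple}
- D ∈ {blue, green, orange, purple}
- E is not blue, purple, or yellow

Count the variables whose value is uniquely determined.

3

The 7 variables together cover exactly {black, blue, green, grey, orange, purple, yellow} — 7 values for 7 variables — and black appears only in E's list, so E = black.
The 6 still-open variables together cover exactly {blue, green, grey, orange, purple, yellow} — 6 values for 6 variables — and grey appears only in C's list, so C = grey.
The 5 still-open variables together cover exactly {blue, green, orange, purple, yellow} — 5 values for 5 variables — and orange appears only in D's list, so D = orange.
F and H share exactly the 2 values {blue, yellow}; by pigeonhole those values go to them, so strike blue, yellow from G.
Determined: C=grey, D=orange, E=black. The other variables each still have more than one consistent value. That makes 3.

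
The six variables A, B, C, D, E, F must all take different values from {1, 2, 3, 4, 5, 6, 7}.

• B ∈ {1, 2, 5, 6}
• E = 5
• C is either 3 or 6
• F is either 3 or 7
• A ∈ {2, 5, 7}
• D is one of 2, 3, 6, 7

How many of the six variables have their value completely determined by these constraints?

E's domain is down to {5}, so E = 5. Strike 5 from A, B.
The 5 still-open variables together cover exactly {1, 2, 3, 6, 7} — 5 values for 5 variables — and 1 appears only in B's list, so B = 1.
Determined: B=1, E=5. The other variables each still have more than one consistent value. That makes 2.

2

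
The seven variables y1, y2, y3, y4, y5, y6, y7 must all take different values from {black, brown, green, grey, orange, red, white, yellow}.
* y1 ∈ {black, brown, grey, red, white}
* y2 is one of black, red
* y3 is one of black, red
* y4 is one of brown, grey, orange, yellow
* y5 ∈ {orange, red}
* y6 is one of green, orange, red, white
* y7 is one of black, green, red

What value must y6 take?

white

The 2 variables y2 and y3 are confined to {black, red}, which locks those values in; drop them from y1, y5, y6, y7.
y5 has just one choice, so y5 = orange. Remove orange from y4, y6.
That leaves y7 = green. Eliminate green elsewhere: y6.
So y6 = white.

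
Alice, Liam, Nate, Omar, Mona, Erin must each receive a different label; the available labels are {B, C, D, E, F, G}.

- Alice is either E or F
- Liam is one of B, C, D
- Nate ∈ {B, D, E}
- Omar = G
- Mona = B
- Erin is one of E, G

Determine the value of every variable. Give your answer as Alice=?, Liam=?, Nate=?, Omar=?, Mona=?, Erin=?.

Omar must be G (only option left). Strike G from Erin.
Mona's domain is down to {B}, so Mona = B. Eliminate B elsewhere: Liam, Nate.
Erin has just one choice, so Erin = E. Strike E from Alice, Nate.
That leaves Alice = F.
Nate must be D (only option left). Strike D from Liam.
Liam must be C (only option left).

Alice=F, Liam=C, Nate=D, Omar=G, Mona=B, Erin=E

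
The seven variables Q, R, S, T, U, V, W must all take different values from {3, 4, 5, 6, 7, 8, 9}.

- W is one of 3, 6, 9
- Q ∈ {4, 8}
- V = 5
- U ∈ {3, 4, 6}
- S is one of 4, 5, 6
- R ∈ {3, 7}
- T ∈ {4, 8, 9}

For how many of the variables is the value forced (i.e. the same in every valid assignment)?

2

V has just one choice, so V = 5. Eliminate 5 elsewhere: S.
Among the 6 still-open variables, 7 fits only R (and all 6 values in {3, 4, 6, 7, 8, 9} must be used), so R = 7.
Determined: R=7, V=5. The other variables each still have more than one consistent value. That makes 2.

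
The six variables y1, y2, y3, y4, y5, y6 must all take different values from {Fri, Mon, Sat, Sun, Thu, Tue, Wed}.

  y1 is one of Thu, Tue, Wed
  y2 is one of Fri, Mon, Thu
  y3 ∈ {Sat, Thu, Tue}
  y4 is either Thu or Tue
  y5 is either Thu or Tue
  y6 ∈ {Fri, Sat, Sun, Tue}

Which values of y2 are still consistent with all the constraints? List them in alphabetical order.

Fri, Mon

The 2 variables y4 and y5 are confined to {Thu, Tue}, which locks those values in; drop them from y1, y2, y3, y6.
That leaves y1 = Wed.
y3 has just one choice, so y3 = Sat. Remove Sat from y6.
No further eliminations apply; y2 can still be any of Fri, Mon.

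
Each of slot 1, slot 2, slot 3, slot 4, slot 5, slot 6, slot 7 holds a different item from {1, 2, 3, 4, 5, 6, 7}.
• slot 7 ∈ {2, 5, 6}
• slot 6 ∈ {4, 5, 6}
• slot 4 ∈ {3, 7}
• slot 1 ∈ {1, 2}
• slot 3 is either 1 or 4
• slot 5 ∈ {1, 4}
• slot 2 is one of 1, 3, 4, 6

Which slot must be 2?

slot 1

Among the 7 variables, 7 fits only slot 4 (and all 7 values in {1, 2, 3, 4, 5, 6, 7} must be used), so slot 4 = 7.
The 6 still-open variables draw from only 6 values {1, 2, 3, 4, 5, 6}, so each is used; only slot 2 can be 3, hence slot 2 = 3.
The 2 variables slot 3 and slot 5 are confined to {1, 4}, which locks those values in; drop them from slot 1, slot 6.
So 2 goes to slot 1.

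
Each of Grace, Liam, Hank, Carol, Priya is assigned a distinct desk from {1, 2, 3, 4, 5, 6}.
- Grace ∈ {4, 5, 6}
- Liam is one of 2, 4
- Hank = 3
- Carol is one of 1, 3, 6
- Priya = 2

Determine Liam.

Hank has just one choice, so Hank = 3. So Carol can't be 3.
Priya has just one choice, so Priya = 2. Strike 2 from Liam.
So Liam = 4.

4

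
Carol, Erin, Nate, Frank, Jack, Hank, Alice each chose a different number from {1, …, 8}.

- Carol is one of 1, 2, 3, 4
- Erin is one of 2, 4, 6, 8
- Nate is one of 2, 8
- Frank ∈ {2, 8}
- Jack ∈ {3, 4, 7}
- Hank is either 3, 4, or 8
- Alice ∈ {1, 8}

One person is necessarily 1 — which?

Among the 7 variables, 6 fits only Erin (and all 7 values in {1, 2, 3, 4, 6, 7, 8} must be used), so Erin = 6.
The 6 still-open variables draw from only 6 values {1, 2, 3, 4, 7, 8}, so each is used; only Jack can be 7, hence Jack = 7.
Nate and Frank share exactly the 2 values {2, 8}; by pigeonhole those values go to them, so strike 2, 8 from Carol, Hank, Alice.
So 1 goes to Alice.

Alice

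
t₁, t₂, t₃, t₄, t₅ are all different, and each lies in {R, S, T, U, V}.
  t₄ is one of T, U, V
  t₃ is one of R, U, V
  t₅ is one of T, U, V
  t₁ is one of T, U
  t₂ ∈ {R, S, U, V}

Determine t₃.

R

Among the 5 variables, S fits only t₂ (and all 5 values in {R, S, T, U, V} must be used), so t₂ = S.
The 4 still-open variables together cover exactly {R, T, U, V} — 4 values for 4 variables — and R appears only in t₃'s list, so t₃ = R.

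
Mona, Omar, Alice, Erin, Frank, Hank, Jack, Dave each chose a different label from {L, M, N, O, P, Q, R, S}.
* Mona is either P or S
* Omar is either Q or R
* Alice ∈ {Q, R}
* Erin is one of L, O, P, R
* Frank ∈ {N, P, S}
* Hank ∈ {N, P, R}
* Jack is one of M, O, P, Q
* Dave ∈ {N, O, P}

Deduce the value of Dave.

The 8 variables together cover exactly {L, M, N, O, P, Q, R, S} — 8 values for 8 variables — and L appears only in Erin's list, so Erin = L.
The 7 still-open variables together cover exactly {M, N, O, P, Q, R, S} — 7 values for 7 variables — and M appears only in Jack's list, so Jack = M.
The 6 still-open variables together cover exactly {N, O, P, Q, R, S} — 6 values for 6 variables — and O appears only in Dave's list, so Dave = O.

O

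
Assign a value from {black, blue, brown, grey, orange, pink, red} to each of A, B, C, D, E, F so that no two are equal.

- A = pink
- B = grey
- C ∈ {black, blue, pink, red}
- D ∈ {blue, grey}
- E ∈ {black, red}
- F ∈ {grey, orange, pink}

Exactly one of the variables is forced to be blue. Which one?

A has just one choice, so A = pink. Eliminate pink elsewhere: C, F.
That leaves B = grey. Eliminate grey elsewhere: D, F.
So blue goes to D.

D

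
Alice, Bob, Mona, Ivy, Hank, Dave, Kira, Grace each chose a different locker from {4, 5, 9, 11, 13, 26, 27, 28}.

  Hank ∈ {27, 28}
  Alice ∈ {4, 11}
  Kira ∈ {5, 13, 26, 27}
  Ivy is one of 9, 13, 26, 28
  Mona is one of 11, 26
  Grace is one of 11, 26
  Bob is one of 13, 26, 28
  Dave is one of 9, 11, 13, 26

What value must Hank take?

27

Among the 8 variables, 4 fits only Alice (and all 8 values in {4, 5, 9, 11, 13, 26, 27, 28} must be used), so Alice = 4.
The 7 still-open variables draw from only 7 values {5, 9, 11, 13, 26, 27, 28}, so each is used; only Kira can be 5, hence Kira = 5.
The 6 still-open variables draw from only 6 values {9, 11, 13, 26, 27, 28}, so each is used; only Hank can be 27, hence Hank = 27.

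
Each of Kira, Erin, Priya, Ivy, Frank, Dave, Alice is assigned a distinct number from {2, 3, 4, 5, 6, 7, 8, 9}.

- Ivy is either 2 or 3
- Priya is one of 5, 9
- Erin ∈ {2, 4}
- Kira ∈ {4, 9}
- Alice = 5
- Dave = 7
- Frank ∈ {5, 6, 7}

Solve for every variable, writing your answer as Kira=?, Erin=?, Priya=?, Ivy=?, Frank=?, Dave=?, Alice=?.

Dave's domain is down to {7}, so Dave = 7. Eliminate 7 elsewhere: Frank.
Alice must be 5 (only option left). Remove 5 from Priya, Frank.
Priya's domain is down to {9}, so Priya = 9. Remove 9 from Kira.
Frank's domain is down to {6}, so Frank = 6.
Kira must be 4 (only option left). Eliminate 4 elsewhere: Erin.
Erin must be 2 (only option left). Strike 2 from Ivy.
Ivy must be 3 (only option left).

Kira=4, Erin=2, Priya=9, Ivy=3, Frank=6, Dave=7, Alice=5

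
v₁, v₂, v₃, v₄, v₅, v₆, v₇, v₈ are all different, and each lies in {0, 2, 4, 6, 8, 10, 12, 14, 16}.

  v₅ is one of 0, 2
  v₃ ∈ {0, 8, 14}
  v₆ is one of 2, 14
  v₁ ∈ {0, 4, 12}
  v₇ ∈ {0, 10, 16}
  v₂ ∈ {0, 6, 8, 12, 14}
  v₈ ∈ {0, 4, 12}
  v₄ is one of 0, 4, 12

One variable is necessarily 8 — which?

v₃

v₁, v₄, v₈ share exactly the 3 values {0, 4, 12}; by pigeonhole those values go to them, so strike 0, 4, 12 from v₂, v₃, v₅, v₇.
v₅'s domain is down to {2}, so v₅ = 2. Remove 2 from v₆.
v₆ has just one choice, so v₆ = 14. So v₂, v₃ can't be 14.
So 8 goes to v₃.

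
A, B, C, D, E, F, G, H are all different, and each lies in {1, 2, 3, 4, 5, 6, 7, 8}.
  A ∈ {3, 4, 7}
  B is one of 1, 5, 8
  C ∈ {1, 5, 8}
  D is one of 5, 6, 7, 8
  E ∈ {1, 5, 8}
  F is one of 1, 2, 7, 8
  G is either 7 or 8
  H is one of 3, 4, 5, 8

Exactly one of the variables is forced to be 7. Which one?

G

The 8 variables together cover exactly {1, 2, 3, 4, 5, 6, 7, 8} — 8 values for 8 variables — and 2 appears only in F's list, so F = 2.
The 7 still-open variables draw from only 7 values {1, 3, 4, 5, 6, 7, 8}, so each is used; only D can be 6, hence D = 6.
B, C, E between them cover only {1, 5, 8} — a naked triple. Remove those values from G, H.
So 7 goes to G.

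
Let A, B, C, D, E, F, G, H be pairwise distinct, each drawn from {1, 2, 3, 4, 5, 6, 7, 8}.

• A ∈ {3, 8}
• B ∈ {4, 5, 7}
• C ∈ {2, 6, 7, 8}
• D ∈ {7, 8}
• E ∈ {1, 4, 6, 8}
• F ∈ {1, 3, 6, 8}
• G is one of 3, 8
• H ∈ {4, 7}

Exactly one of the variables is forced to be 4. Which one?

H

The 8 variables together cover exactly {1, 2, 3, 4, 5, 6, 7, 8} — 8 values for 8 variables — and 2 appears only in C's list, so C = 2.
The 7 still-open variables together cover exactly {1, 3, 4, 5, 6, 7, 8} — 7 values for 7 variables — and 5 appears only in B's list, so B = 5.
A and G share exactly the 2 values {3, 8}; by pigeonhole those values go to them, so strike 3, 8 from D, E, F.
That leaves D = 7. Strike 7 from H.
So 4 goes to H.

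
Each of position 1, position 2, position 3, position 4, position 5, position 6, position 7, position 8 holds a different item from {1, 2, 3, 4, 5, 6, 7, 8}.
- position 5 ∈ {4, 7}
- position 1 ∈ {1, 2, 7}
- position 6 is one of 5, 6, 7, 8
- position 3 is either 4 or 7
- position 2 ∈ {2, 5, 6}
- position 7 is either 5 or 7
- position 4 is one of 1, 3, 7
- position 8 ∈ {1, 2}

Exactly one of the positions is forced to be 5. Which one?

position 7

Among the 8 variables, 3 fits only position 4 (and all 8 values in {1, 2, 3, 4, 5, 6, 7, 8} must be used), so position 4 = 3.
Among the 7 still-open variables, 8 fits only position 6 (and all 7 values in {1, 2, 4, 5, 6, 7, 8} must be used), so position 6 = 8.
The 6 still-open variables together cover exactly {1, 2, 4, 5, 6, 7} — 6 values for 6 variables — and 6 appears only in position 2's list, so position 2 = 6.
The 5 still-open variables together cover exactly {1, 2, 4, 5, 7} — 5 values for 5 variables — and 5 appears only in position 7's list, so position 7 = 5.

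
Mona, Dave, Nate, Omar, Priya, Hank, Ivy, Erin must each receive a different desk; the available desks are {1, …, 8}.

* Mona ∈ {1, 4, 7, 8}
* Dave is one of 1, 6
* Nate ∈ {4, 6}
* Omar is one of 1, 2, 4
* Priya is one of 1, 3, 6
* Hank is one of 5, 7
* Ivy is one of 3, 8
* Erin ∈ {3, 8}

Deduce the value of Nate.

The 8 variables draw from only 8 values {1, 2, 3, 4, 5, 6, 7, 8}, so each is used; only Omar can be 2, hence Omar = 2.
The 7 still-open variables together cover exactly {1, 3, 4, 5, 6, 7, 8} — 7 values for 7 variables — and 5 appears only in Hank's list, so Hank = 5.
Among the 6 still-open variables, 7 fits only Mona (and all 6 values in {1, 3, 4, 6, 7, 8} must be used), so Mona = 7.
The 5 still-open variables together cover exactly {1, 3, 4, 6, 8} — 5 values for 5 variables — and 4 appears only in Nate's list, so Nate = 4.

4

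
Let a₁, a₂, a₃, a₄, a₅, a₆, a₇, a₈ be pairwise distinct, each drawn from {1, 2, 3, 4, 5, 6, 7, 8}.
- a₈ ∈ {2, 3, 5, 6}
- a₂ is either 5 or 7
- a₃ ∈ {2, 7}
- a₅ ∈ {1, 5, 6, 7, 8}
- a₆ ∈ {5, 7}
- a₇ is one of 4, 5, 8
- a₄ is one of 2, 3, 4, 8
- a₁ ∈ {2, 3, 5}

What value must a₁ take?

Among the 8 variables, 1 fits only a₅ (and all 8 values in {1, 2, 3, 4, 5, 6, 7, 8} must be used), so a₅ = 1.
The 7 still-open variables draw from only 7 values {2, 3, 4, 5, 6, 7, 8}, so each is used; only a₈ can be 6, hence a₈ = 6.
a₂ and a₆ share exactly the 2 values {5, 7}; by pigeonhole those values go to them, so strike 5, 7 from a₁, a₃, a₇.
a₃ has just one choice, so a₃ = 2. Eliminate 2 elsewhere: a₁, a₄.
So a₁ = 3.

3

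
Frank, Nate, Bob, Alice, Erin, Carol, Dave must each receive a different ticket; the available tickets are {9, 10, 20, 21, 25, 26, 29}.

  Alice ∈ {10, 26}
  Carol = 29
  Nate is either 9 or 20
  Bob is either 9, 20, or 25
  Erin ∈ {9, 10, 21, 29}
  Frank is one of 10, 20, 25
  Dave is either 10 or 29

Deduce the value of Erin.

21

Carol's domain is down to {29}, so Carol = 29. So Erin, Dave can't be 29.
That leaves Dave = 10. Remove 10 from Frank, Alice, Erin.
That leaves Alice = 26.
The 4 still-open variables draw from only 4 values {9, 20, 21, 25}, so each is used; only Erin can be 21, hence Erin = 21.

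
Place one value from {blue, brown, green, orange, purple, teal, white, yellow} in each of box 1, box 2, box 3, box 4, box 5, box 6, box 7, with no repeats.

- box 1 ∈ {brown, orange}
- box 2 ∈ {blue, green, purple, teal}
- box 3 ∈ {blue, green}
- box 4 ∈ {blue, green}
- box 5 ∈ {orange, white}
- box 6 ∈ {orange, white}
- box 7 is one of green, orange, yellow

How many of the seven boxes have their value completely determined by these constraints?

2

The 2 variables box 3 and box 4 are confined to {blue, green}, which locks those values in; drop them from box 2, box 7.
box 5 and box 6 share exactly the 2 values {orange, white}; by pigeonhole those values go to them, so strike orange, white from box 1, box 7.
box 1 has just one choice, so box 1 = brown.
box 7 has just one choice, so box 7 = yellow.
Determined: box 1=brown, box 7=yellow. The other boxes each still have more than one consistent value. That makes 2.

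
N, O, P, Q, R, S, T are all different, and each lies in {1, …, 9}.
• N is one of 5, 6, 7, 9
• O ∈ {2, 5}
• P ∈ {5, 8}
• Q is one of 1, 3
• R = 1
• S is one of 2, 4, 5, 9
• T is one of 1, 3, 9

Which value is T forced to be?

R's domain is down to {1}, so R = 1. Strike 1 from Q, T.
That leaves Q = 3. Remove 3 from T.
So T = 9.

9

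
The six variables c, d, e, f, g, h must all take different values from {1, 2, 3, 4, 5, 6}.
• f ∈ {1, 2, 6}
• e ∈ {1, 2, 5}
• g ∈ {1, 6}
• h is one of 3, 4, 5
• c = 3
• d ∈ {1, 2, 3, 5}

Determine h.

c's domain is down to {3}, so c = 3. Eliminate 3 elsewhere: d, h.
The 5 still-open variables together cover exactly {1, 2, 4, 5, 6} — 5 values for 5 variables — and 4 appears only in h's list, so h = 4.

4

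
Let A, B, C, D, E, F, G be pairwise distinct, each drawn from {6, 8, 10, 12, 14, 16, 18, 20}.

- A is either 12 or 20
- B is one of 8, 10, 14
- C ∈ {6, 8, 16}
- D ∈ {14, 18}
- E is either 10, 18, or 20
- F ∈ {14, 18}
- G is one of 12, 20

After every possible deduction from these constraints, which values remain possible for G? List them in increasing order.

The 2 variables A and G are confined to {12, 20}, which locks those values in; drop them from E.
The 2 variables D and F are confined to {14, 18}, which locks those values in; drop them from B, E.
That leaves E = 10. So B can't be 10.
That leaves B = 8. Eliminate 8 elsewhere: C.
No further eliminations apply; G can still be any of 12, 20.

12, 20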